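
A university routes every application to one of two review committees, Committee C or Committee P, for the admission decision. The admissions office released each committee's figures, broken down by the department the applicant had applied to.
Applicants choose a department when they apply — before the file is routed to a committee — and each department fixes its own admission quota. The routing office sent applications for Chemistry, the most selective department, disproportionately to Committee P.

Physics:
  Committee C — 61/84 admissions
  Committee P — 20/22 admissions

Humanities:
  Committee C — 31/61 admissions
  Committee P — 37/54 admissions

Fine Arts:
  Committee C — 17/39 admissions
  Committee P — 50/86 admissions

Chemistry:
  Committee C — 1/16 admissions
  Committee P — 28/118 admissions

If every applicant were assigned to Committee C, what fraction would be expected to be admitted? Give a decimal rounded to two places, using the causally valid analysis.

0.41

The stratified and pooled comparisons disagree (Committee P wins within each department; Committee C wins overall), so the answer turns on the causal role of department.
The imbalance in department arose from how applicants were allocated, not from anything the review committee did; and department independently affects the outcome. The pooled gap is confounded — condition on department.
Standardising Committee C to the population department mix: 0.221·61/84 + 0.240·31/61 + 0.260·17/39 + 0.279·1/16 = 0.413.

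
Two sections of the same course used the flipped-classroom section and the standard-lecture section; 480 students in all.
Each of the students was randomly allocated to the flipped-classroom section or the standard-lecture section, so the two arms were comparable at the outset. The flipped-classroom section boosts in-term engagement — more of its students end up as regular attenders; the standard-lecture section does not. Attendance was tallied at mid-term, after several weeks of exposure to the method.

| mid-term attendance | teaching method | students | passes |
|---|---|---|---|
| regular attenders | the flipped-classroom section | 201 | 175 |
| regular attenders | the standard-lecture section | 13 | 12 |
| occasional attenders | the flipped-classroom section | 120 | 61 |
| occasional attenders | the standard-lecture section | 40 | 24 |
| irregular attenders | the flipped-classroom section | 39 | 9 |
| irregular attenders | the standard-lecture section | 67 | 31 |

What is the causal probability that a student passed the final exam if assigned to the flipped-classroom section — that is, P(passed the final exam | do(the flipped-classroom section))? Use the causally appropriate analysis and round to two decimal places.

0.68

Mid-term attendance lies on the pathway teaching method → mid-term attendance → outcome, so adjusting for it blocks the indirect effect. For the total causal effect of teaching method, use the unadjusted pooled rates.
So P(outcome | do(the flipped-classroom section)) is just the pooled rate for the flipped-classroom section: 245/360 = 0.681.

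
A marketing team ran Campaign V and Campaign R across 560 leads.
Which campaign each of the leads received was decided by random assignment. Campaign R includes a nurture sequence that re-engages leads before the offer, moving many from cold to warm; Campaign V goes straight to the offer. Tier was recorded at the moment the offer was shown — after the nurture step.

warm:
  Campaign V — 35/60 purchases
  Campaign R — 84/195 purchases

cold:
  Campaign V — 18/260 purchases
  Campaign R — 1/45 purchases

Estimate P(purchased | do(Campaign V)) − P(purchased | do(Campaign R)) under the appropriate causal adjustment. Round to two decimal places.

-0.19

The engagement tier-specific comparison favours Campaign V throughout, but the pooled figures favour Campaign R. The question is whether to condition on engagement tier.
Engagement tier is downstream of the campaign. One should not condition on a consequence of treatment, so the overall rates are the right comparison.
The causal difference is the pooled difference: 0.166 − 0.354 = -0.189.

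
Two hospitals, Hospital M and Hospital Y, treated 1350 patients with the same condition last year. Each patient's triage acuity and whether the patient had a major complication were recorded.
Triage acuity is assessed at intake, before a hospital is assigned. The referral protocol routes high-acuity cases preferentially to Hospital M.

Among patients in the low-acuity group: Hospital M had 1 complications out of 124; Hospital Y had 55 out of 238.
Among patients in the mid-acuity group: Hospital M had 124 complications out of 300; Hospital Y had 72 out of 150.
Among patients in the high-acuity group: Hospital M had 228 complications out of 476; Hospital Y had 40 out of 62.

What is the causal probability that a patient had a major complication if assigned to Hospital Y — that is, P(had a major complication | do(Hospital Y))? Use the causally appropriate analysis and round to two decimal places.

Within every triage acuity level Hospital M has the lower rate, yet pooled Hospital Y does — Simpson's reversal.
Triage acuity is set before the hospital has any effect — it is not caused by the hospital — and it independently drives the outcome. That makes it a confounder, so the causal comparison is within triage acuity levels.
Standardising Hospital Y to the population triage acuity mix: 0.268·55/238 + 0.333·72/150 + 0.399·40/62 = 0.479.

0.48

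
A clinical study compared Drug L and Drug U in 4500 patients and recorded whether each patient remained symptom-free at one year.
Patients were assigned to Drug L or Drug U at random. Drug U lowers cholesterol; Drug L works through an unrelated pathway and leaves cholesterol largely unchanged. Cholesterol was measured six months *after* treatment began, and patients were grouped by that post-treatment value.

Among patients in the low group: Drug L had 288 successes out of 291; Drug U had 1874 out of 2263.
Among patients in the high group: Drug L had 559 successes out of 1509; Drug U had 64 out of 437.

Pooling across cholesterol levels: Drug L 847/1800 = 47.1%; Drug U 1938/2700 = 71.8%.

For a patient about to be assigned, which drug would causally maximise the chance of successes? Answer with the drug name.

Drug U

Drug L is higher inside every cholesterol stratum but Drug U is higher in aggregate. Whether to stratify depends on how cholesterol relates to the drug.
Stratifying would compare drugs among patients the drugs themselves sorted into cholesterol groups — a form of selection on an intermediate. The unconditioned pooled rates give the total causal effect.
Pooled: Drug L 47.1% vs Drug U 71.8%; Drug U is higher overall.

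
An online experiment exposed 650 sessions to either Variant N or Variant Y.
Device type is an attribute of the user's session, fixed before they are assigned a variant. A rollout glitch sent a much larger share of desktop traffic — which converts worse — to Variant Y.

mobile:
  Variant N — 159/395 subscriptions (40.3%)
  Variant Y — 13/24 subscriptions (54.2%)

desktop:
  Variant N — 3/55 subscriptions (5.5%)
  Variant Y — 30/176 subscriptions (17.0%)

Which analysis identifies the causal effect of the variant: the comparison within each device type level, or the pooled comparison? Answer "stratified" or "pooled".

The device type-specific comparison favours Variant Y throughout, but the pooled figures favour Variant N. The question is whether to condition on device type.
Device type satisfies the back-door criterion: it is not a descendant of the variant, and it blocks the spurious path from variant to outcome. Adjusting for it (i.e., using the within-device type rates) gives the causal effect.
Within each level — mobile: 40.3% vs 54.2%; desktop: 5.5% vs 17.0% — Variant Y is higher every time.

stratified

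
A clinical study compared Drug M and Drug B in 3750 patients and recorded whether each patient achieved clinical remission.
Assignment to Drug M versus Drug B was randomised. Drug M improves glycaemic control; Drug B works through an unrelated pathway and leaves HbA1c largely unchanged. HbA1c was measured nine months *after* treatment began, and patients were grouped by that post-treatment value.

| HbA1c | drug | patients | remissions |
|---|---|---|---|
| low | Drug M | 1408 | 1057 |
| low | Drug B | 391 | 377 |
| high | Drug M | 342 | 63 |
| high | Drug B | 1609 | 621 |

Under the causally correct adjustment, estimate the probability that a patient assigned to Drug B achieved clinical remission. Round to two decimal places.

Within every HbA1c level Drug B has the higher rate, yet pooled Drug M does — Simpson's reversal.
HbA1c lies on the pathway drug → HbA1c → outcome, so adjusting for it blocks the indirect effect. For the total causal effect of drug, use the unadjusted pooled rates.
So P(outcome | do(Drug B)) is just the pooled rate for Drug B: 998/2000 = 0.499.

0.50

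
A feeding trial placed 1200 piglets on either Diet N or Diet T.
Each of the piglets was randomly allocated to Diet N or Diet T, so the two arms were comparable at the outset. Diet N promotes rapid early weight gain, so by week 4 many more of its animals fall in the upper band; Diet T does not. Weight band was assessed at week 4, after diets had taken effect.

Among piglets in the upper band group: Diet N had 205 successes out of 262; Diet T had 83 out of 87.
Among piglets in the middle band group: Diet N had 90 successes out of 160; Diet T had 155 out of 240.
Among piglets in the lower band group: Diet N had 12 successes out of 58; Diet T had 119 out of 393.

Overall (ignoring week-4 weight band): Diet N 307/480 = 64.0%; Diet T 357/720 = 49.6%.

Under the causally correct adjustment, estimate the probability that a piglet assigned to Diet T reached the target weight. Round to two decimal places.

Stratifying would compare diets among piglets the diets themselves sorted into week-4 weight band groups — a form of selection on an intermediate. The unconditioned pooled rates give the total causal effect.
So P(outcome | do(Diet T)) is just the pooled rate for Diet T: 357/720 = 0.496.

0.50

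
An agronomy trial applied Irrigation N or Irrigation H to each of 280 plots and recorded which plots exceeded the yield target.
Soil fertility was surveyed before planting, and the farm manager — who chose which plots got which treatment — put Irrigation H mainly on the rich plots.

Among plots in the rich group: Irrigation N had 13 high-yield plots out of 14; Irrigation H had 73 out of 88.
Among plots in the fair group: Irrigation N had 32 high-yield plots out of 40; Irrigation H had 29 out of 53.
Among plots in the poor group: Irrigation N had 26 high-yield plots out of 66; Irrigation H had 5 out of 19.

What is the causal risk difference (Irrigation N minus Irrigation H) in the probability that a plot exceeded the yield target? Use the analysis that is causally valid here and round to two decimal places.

The stratified and pooled comparisons disagree (Irrigation N wins within each soil fertility; Irrigation H wins overall), so the answer turns on the causal role of soil fertility.
Soil fertility is set before the irrigation has any effect — it is not caused by the irrigation — and it independently drives the outcome. That makes it a confounder, so the causal comparison is within soil fertility levels.
Adjusting over the population distribution of soil fertility: 0.364·(0.929−0.830) + 0.332·(0.800−0.547) + 0.304·(0.394−0.263) = +0.160.

+0.16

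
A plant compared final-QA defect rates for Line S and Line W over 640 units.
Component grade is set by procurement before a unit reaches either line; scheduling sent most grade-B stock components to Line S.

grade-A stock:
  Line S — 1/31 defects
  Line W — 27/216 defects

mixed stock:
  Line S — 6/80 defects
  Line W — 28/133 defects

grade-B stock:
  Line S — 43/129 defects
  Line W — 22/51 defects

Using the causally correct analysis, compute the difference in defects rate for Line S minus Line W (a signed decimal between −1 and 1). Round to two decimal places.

Component grade differs across lines for reasons unrelated to any effect of the line itself, and it separately predicts the outcome — a classic confounder. We must compare within component grade levels.
Adjusting over the population distribution of component grade: 0.386·(0.032−0.125) + 0.333·(0.075−0.211) + 0.281·(0.333−0.431) = -0.108.

-0.11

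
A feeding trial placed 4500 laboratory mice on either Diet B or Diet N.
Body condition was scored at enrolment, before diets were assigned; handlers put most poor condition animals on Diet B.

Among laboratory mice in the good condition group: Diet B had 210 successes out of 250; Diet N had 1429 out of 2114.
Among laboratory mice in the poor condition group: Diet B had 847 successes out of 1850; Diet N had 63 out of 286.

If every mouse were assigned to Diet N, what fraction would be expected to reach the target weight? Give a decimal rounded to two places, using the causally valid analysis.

Starting body condition is set before the diet has any effect — it is not caused by the diet — and it independently drives the outcome. That makes it a confounder, so the causal comparison is within starting body condition levels.
Standardising Diet N to the population starting body condition mix: 0.525·1429/2114 + 0.475·63/286 = 0.460.

0.46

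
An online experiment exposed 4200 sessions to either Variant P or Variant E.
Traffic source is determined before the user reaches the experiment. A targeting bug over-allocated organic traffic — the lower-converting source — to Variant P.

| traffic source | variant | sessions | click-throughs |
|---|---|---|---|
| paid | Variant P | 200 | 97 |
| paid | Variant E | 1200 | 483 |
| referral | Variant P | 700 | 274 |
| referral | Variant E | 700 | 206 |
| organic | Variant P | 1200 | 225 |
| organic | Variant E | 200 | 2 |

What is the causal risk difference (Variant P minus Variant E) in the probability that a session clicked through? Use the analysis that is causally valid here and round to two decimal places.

Variant P is higher inside every traffic source stratum but Variant E is higher in aggregate. Whether to stratify depends on how traffic source relates to the variant.
Traffic source differs across variants for reasons unrelated to any effect of the variant itself, and it separately predicts the outcome — a classic confounder. We must compare within traffic source levels.
Adjusting over the population distribution of traffic source: 0.333·(0.485−0.403) + 0.333·(0.391−0.294) + 0.333·(0.188−0.010) = +0.119.

+0.12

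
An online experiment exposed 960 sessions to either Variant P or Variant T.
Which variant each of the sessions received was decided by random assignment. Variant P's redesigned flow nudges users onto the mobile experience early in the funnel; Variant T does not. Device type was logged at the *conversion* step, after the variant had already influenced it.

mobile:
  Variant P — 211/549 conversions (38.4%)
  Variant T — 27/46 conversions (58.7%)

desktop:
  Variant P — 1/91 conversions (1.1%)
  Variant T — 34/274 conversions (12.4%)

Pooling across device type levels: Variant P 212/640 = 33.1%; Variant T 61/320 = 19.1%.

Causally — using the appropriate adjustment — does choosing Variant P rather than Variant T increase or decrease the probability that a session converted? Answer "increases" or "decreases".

The stratified and pooled comparisons disagree (Variant T wins within each device type; Variant P wins overall), so the answer turns on the causal role of device type.
Because the variant influences device type, device type is a post-treatment mediator, not a confounder. Stratifying on it would bias the estimate; the causal effect is the crude pooled difference.
Pooled: Variant P 33.1% vs Variant T 19.1%; Variant P is higher overall.

increases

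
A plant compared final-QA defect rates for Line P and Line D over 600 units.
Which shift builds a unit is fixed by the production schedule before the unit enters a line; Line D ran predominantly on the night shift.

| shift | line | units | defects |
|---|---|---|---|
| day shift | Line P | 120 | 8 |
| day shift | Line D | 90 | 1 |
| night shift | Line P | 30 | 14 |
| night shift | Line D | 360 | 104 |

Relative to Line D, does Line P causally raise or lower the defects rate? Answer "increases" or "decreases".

Within every shift level Line D has the lower rate, yet pooled Line P does — Simpson's reversal.
Nothing the line does changes shift; the imbalance is an allocation artefact. With shift also predicting the outcome, the pooled figure is confounded, and the within-stratum comparison is the causal one.
Within each level — day shift: 6.7% vs 1.1%; night shift: 46.7% vs 28.9% — Line D is lower every time.

increases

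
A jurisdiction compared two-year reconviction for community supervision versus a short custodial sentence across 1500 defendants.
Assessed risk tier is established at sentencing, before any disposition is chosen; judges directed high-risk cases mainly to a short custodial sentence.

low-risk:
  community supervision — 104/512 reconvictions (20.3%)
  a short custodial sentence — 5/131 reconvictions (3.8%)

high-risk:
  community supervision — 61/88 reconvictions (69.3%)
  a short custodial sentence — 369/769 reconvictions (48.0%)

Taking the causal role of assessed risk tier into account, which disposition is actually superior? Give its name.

The stratified and pooled comparisons disagree (a short custodial sentence wins within each assessed risk tier; community supervision wins overall), so the answer turns on the causal role of assessed risk tier.
Nothing the disposition does changes assessed risk tier; the imbalance is an allocation artefact. With assessed risk tier also predicting the outcome, the pooled figure is confounded, and the within-stratum comparison is the causal one.
Within each level — low-risk: 20.3% vs 3.8%; high-risk: 69.3% vs 48.0% — a short custodial sentence is lower every time.

a short custodial sentence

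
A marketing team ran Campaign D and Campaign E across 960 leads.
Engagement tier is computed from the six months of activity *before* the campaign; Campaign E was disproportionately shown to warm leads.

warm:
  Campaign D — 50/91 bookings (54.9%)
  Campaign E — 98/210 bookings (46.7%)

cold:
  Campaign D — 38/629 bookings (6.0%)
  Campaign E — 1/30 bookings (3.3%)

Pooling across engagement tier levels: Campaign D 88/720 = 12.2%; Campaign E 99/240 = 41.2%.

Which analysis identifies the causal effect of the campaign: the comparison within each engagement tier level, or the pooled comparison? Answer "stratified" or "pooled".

Since engagement tier is a pre-existing factor (not a product of the campaign) and it affects the outcome on its own, it is a confounder. The stratified rates, not the pooled rate, identify the causal effect.
Within each level — warm: 54.9% vs 46.7%; cold: 6.0% vs 3.3% — Campaign D is higher every time.

stratified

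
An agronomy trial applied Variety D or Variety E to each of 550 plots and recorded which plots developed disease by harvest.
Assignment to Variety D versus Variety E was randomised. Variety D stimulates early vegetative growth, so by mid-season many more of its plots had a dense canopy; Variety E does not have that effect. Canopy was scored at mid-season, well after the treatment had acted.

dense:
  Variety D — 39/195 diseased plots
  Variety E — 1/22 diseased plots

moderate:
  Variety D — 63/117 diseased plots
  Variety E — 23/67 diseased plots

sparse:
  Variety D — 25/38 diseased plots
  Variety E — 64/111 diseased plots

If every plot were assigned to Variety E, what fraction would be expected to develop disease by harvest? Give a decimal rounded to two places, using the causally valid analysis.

0.44

The stratified and pooled comparisons disagree (Variety E wins within each mid-season canopy; Variety D wins overall), so the answer turns on the causal role of mid-season canopy.
Mid-season canopy lies on the pathway variety → mid-season canopy → outcome, so adjusting for it blocks the indirect effect. For the total causal effect of variety, use the unadjusted pooled rates.
So P(outcome | do(Variety E)) is just the pooled rate for Variety E: 88/200 = 0.440.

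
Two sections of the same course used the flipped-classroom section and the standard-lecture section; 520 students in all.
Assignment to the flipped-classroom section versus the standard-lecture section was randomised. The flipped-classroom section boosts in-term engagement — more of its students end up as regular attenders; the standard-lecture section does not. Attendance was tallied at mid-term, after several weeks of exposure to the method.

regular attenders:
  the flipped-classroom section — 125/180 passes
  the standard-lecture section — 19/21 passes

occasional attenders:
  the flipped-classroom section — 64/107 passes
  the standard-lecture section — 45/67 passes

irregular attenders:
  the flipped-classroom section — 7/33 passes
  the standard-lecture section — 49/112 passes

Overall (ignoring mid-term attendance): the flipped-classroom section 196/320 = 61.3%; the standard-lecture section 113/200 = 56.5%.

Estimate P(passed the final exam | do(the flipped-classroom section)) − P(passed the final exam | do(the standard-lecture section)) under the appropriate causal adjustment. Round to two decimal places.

Within every mid-term attendance level the standard-lecture section has the higher rate, yet pooled the flipped-classroom section does — Simpson's reversal.
Mid-term attendance here is a post-treatment variable shaped by the teaching method; conditioning on it would introduce bias rather than remove it. The overall comparison is the causal one.
The causal difference is the pooled difference: 0.613 − 0.565 = +0.048.

+0.05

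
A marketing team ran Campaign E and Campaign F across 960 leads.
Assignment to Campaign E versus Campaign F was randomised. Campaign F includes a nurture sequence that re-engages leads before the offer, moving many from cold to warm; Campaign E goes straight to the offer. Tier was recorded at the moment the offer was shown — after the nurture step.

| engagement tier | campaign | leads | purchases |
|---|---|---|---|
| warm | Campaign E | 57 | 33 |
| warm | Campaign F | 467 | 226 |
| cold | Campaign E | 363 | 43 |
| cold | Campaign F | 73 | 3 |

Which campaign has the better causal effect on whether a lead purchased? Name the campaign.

Engagement tier is downstream of the campaign. One should not condition on a consequence of treatment, so the overall rates are the right comparison.
Pooled: Campaign E 18.1% vs Campaign F 42.4%; Campaign F is higher overall.

Campaign F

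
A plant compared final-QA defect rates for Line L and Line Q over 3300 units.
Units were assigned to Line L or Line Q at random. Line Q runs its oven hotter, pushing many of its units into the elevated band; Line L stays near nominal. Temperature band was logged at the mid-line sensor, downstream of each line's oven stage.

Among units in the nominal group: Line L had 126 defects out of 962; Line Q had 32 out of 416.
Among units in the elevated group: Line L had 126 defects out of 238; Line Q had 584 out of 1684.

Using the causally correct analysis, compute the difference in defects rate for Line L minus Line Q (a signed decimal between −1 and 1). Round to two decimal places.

-0.08

Stratifying would compare lines among units the lines themselves sorted into in-process temperature band groups — a form of selection on an intermediate. The unconditioned pooled rates give the total causal effect.
The causal difference is the pooled difference: 0.210 − 0.293 = -0.083.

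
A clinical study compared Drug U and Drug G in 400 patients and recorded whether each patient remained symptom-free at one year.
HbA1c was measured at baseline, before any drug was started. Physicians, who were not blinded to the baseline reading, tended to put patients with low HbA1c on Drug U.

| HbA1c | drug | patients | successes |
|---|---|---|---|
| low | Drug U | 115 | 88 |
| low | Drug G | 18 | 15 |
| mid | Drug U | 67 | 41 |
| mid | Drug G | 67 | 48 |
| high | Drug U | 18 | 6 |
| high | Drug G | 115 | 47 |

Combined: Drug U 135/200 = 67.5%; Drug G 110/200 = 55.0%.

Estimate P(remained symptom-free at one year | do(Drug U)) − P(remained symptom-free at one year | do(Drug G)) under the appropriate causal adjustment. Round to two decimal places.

-0.08

The HbA1c-specific comparison favours Drug G throughout, but the pooled figures favour Drug U. The question is whether to condition on HbA1c.
HbA1c differs across drugs for reasons unrelated to any effect of the drug itself, and it separately predicts the outcome — a classic confounder. We must compare within HbA1c levels.
Adjusting over the population distribution of HbA1c: 0.333·(0.765−0.833) + 0.335·(0.612−0.716) + 0.333·(0.333−0.409) = -0.083.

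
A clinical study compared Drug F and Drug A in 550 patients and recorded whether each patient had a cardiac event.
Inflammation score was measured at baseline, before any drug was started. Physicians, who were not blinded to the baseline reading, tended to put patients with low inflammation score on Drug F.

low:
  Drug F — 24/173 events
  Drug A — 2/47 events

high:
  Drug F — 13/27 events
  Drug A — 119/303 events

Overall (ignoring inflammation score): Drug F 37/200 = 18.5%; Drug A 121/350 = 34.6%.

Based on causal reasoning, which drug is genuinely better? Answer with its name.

The stratified and pooled comparisons disagree (Drug A wins within each inflammation score; Drug F wins overall), so the answer turns on the causal role of inflammation score.
Inflammation score is set before the drug has any effect — it is not caused by the drug — and it independently drives the outcome. That makes it a confounder, so the causal comparison is within inflammation score levels.
Within each level — low: 13.9% vs 4.3%; high: 48.1% vs 39.3% — Drug A is lower every time.

Drug A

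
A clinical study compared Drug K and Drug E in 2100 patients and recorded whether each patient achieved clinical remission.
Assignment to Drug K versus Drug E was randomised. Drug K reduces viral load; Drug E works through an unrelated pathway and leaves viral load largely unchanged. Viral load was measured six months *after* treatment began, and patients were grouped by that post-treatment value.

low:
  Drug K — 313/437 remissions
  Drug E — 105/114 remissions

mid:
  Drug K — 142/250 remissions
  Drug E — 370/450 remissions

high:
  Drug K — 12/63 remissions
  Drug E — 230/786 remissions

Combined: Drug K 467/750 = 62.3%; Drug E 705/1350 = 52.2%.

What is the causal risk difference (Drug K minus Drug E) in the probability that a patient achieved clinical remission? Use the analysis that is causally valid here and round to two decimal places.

Viral load lies on the pathway drug → viral load → outcome, so adjusting for it blocks the indirect effect. For the total causal effect of drug, use the unadjusted pooled rates.
The causal difference is the pooled difference: 0.623 − 0.522 = +0.100.

+0.10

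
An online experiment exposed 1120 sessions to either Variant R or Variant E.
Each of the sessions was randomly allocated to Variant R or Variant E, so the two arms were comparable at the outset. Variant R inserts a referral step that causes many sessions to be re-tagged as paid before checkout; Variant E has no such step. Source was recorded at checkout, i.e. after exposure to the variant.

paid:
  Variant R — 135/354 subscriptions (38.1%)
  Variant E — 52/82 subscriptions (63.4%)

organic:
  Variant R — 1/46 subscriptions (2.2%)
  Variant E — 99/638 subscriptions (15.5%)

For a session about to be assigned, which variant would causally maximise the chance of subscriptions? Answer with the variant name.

Variant R

Variant E is higher inside every traffic source stratum but Variant R is higher in aggregate. Whether to stratify depends on how traffic source relates to the variant.
Stratifying would compare variants among sessions the variants themselves sorted into traffic source groups — a form of selection on an intermediate. The unconditioned pooled rates give the total causal effect.
Pooled: Variant R 34.0% vs Variant E 21.0%; Variant R is higher overall.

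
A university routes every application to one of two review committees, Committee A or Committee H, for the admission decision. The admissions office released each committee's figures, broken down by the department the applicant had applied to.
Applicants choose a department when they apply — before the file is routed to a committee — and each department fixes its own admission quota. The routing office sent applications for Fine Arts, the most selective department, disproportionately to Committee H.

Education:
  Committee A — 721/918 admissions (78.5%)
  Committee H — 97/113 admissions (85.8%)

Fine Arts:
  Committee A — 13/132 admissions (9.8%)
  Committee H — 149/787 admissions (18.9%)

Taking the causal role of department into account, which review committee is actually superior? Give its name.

Committee H

Committee H is higher inside every department stratum but Committee A is higher in aggregate. Whether to stratify depends on how department relates to the review committee.
Since department is a pre-existing factor (not a product of the review committee) and it affects the outcome on its own, it is a confounder. The stratified rates, not the pooled rate, identify the causal effect.
Within each level — Education: 78.5% vs 85.8%; Fine Arts: 9.8% vs 18.9% — Committee H is higher every time.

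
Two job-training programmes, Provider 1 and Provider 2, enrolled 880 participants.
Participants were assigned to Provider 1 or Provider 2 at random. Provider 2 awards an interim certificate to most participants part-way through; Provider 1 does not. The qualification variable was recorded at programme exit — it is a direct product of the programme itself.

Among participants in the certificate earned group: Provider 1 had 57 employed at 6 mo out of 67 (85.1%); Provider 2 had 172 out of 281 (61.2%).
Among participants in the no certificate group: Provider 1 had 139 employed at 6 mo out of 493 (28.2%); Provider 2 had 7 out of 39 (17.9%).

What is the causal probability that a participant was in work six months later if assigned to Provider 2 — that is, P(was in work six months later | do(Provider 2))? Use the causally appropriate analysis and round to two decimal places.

0.56

Stratifying would compare programmes among participants the programmes themselves sorted into qualification attained during the programme groups — a form of selection on an intermediate. The unconditioned pooled rates give the total causal effect.
So P(outcome | do(Provider 2)) is just the pooled rate for Provider 2: 179/320 = 0.559.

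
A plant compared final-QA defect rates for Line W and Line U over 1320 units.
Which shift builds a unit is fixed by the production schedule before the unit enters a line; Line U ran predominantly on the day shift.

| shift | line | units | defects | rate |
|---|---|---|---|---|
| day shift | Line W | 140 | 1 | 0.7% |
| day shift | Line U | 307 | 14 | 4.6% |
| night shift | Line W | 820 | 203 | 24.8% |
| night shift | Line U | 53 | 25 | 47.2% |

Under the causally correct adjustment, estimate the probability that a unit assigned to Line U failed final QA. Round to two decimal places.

0.33

The imbalance in shift arose from how units were allocated, not from anything the line did; and shift independently affects the outcome. The pooled gap is confounded — condition on shift.
Standardising Line U to the population shift mix: 0.339·14/307 + 0.661·25/53 = 0.327.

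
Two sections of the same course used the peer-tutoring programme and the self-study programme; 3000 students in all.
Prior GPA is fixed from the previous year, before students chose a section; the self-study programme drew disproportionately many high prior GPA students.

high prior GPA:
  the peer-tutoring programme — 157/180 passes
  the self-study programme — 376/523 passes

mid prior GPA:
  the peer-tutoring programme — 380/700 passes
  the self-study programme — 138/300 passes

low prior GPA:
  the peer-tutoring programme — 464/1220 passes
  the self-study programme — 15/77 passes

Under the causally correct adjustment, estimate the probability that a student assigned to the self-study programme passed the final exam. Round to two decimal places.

The stratified and pooled comparisons disagree (the peer-tutoring programme wins within each prior GPA band; the self-study programme wins overall), so the answer turns on the causal role of prior GPA band.
Since prior GPA band is a pre-existing factor (not a product of the teaching method) and it affects the outcome on its own, it is a confounder. The stratified rates, not the pooled rate, identify the causal effect.
Standardising the self-study programme to the population prior GPA band mix: 0.234·376/523 + 0.333·138/300 + 0.432·15/77 = 0.406.

0.41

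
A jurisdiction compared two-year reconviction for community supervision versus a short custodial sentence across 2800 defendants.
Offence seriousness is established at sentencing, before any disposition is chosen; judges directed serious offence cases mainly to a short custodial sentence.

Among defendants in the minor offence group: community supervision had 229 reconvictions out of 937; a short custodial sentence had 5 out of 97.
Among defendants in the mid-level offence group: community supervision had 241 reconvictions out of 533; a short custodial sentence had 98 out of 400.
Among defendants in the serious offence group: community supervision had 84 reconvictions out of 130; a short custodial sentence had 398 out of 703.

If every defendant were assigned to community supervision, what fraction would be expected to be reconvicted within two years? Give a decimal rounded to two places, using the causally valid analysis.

0.43

The stratified and pooled comparisons disagree (a short custodial sentence wins within each offence seriousness; community supervision wins overall), so the answer turns on the causal role of offence seriousness.
The imbalance in offence seriousness arose from how defendants were allocated, not from anything the disposition did; and offence seriousness independently affects the outcome. The pooled gap is confounded — condition on offence seriousness.
Standardising community supervision to the population offence seriousness mix: 0.369·229/937 + 0.333·241/533 + 0.297·84/130 = 0.433.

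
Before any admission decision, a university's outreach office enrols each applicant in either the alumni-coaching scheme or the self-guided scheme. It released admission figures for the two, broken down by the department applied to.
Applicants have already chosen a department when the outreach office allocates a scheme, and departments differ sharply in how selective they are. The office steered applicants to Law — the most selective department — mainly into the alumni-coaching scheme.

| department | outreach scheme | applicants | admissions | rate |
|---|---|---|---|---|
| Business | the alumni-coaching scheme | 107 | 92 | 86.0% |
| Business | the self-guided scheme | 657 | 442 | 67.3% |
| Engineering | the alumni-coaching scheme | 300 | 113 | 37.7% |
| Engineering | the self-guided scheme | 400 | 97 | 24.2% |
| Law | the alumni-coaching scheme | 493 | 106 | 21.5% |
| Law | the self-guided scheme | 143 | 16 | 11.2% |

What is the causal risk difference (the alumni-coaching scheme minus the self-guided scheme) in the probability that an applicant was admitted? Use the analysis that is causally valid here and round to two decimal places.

+0.14

The department-specific comparison favours the alumni-coaching scheme throughout, but the pooled figures favour the self-guided scheme. The question is whether to condition on department.
Since department is a pre-existing factor (not a product of the outreach scheme) and it affects the outcome on its own, it is a confounder. The stratified rates, not the pooled rate, identify the causal effect.
Adjusting over the population distribution of department: 0.364·(0.860−0.673) + 0.333·(0.377−0.242) + 0.303·(0.215−0.112) = +0.144.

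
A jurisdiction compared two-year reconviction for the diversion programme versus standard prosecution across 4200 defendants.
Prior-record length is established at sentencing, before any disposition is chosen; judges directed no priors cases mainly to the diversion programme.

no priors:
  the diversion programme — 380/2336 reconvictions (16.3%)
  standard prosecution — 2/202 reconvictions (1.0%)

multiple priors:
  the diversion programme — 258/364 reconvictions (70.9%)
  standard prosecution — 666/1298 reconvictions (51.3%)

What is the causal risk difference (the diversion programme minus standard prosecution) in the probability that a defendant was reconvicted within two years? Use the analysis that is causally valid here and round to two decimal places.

Within every prior-record length level standard prosecution has the lower rate, yet pooled the diversion programme does — Simpson's reversal.
Nothing the disposition does changes prior-record length; the imbalance is an allocation artefact. With prior-record length also predicting the outcome, the pooled figure is confounded, and the within-stratum comparison is the causal one.
Adjusting over the population distribution of prior-record length: 0.604·(0.163−0.010) + 0.396·(0.709−0.513) = +0.170.

+0.17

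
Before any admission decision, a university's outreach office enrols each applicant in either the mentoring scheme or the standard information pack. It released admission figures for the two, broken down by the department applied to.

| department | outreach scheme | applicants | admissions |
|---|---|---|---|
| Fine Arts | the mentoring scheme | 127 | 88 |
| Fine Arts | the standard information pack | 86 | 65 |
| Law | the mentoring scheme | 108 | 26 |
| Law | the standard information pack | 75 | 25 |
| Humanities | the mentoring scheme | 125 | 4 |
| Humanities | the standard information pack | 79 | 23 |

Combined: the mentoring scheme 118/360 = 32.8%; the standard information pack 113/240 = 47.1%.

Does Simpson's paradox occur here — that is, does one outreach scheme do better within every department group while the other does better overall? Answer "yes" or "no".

no

Within each department level (Fine Arts 69.3% vs 75.6%; Law 24.1% vs 33.3%; Humanities 3.2% vs 29.1%), the standard information pack has the higher rate every time. Pooled: 32.8% vs 47.1% — the standard information pack has the higher rate overall. They agree.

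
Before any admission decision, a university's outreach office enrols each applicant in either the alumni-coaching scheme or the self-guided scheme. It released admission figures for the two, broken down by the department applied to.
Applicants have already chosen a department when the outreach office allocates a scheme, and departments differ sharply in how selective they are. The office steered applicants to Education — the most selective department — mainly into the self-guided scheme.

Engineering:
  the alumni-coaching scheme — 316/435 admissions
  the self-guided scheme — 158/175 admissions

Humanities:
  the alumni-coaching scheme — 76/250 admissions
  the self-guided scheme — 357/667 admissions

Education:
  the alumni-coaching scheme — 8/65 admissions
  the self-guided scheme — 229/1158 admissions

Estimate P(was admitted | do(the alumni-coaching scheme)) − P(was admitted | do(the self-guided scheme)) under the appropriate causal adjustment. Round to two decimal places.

-0.15

The stratified and pooled comparisons disagree (the self-guided scheme wins within each department; the alumni-coaching scheme wins overall), so the answer turns on the causal role of department.
Department satisfies the back-door criterion: it is not a descendant of the outreach scheme, and it blocks the spurious path from outreach scheme to outcome. Adjusting for it (i.e., using the within-department rates) gives the causal effect.
Adjusting over the population distribution of department: 0.222·(0.726−0.903) + 0.333·(0.304−0.535) + 0.445·(0.123−0.198) = -0.149.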